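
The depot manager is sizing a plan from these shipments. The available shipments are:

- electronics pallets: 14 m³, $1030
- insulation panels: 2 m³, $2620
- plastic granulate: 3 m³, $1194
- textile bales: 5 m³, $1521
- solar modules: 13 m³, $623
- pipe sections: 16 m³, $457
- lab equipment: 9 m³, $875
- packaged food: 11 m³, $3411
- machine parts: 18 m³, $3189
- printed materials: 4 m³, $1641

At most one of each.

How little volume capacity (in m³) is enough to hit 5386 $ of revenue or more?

9

Minimise m³ subject to total revenue ≥ 5386.
insulation panels + plastic granulate + printed materials: 5455 revenue at 9 m³.
Any bundle with less than 9 m³ falls short of 5386.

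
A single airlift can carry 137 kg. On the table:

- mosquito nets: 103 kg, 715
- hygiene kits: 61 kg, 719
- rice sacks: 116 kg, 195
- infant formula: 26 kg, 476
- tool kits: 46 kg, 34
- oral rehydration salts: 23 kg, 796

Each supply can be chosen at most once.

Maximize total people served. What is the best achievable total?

1991

The ratio ordering already packs tightly: hygiene kits + infant formula + oral rehydration salts, 110 kg, 1991.
Next best is hygiene kits + tool kits + oral rehydration salts at 1549 (130 kg) — short by 442.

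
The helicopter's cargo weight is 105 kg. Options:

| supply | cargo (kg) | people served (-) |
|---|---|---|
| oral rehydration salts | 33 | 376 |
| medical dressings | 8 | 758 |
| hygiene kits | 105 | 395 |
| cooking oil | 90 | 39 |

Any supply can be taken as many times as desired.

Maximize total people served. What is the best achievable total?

9854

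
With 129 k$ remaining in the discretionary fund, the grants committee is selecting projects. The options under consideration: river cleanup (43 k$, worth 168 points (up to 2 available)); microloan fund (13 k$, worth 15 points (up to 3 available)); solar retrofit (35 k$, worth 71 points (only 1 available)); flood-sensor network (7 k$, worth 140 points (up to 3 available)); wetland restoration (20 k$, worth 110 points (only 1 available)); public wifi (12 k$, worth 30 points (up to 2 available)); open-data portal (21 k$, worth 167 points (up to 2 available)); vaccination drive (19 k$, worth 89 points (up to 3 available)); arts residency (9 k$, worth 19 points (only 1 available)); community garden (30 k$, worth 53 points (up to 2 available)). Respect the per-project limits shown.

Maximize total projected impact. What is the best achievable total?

1042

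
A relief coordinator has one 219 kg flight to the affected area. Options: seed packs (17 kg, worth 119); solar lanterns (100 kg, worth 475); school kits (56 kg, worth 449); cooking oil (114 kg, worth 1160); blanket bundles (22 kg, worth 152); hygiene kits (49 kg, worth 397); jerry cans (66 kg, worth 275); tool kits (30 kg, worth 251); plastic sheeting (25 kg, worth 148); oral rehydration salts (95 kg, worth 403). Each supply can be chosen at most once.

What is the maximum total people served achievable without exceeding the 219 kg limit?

2006

Ranking by ratio (people served/kg): cooking oil 10.18, tool kits 8.37, hygiene kits 8.10.
A density-first pass picks seed packs + cooking oil + hygiene kits + tool kits — 1927 at 210 kg.
Replace seed packs and tool kits with school kits: the trade gains 79 net, giving 2006 at 219 kg.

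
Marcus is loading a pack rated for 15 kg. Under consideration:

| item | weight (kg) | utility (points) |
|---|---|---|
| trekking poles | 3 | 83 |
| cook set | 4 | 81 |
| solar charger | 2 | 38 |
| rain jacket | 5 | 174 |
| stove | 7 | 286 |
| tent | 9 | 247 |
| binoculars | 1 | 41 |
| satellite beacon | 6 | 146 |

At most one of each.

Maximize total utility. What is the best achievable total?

Ranking by ratio (utility/kg): binoculars 41.00, stove 40.86, rain jacket 34.80.
A density-first pass picks solar charger + rain jacket + stove + binoculars — 539 at 15 kg.
Dropping solar charger and binoculars frees 3 kg; slotting in trekking poles (3 kg) lifts the total to 543 at 15 kg.
An exhaustive check of the 256 subsets confirms 543.

543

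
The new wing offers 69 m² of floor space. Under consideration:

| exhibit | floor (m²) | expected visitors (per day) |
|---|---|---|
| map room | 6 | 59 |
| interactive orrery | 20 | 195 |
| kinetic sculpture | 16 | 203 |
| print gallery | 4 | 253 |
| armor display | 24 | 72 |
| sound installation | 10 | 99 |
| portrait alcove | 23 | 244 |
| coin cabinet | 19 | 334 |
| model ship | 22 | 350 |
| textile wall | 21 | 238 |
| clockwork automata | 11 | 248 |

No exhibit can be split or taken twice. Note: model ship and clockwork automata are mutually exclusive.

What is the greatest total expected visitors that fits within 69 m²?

By expected visitors per m²: print gallery 63.25, clockwork automata 22.55, coin cabinet 17.58, model ship 15.91 lead.
Best packing: map room + kinetic sculpture + print gallery + coin cabinet + model ship — 67 m², 1199 total.

1199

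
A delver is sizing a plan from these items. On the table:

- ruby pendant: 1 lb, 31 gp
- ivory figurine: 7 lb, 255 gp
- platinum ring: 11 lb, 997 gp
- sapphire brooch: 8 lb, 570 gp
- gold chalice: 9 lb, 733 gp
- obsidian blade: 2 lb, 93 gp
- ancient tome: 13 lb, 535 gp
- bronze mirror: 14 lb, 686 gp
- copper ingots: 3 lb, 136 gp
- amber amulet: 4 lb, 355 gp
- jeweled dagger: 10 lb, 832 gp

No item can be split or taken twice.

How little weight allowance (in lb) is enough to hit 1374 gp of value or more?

Look for the lowest-weight combination reaching 1374.
ruby pendant + platinum ring + amber amulet: 1383 value at 16 lb.
Any bundle with less than 16 lb falls short of 1374.

16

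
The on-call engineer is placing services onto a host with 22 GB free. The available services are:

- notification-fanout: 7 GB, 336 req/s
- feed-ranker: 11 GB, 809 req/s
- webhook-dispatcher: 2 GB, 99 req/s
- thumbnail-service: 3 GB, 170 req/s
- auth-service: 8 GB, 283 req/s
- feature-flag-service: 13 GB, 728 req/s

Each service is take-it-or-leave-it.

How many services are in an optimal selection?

Best achievable throughput is 1315.
For example notification-fanout + feed-ranker + thumbnail-service achieves it, using 21 GB.
All optima have 3 services.

3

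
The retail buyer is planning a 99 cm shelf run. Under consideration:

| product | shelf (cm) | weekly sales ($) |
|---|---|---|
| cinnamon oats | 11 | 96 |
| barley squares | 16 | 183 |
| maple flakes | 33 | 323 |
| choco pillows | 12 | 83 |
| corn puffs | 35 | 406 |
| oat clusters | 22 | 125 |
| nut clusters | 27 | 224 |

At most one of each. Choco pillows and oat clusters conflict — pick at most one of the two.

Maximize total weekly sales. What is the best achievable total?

1008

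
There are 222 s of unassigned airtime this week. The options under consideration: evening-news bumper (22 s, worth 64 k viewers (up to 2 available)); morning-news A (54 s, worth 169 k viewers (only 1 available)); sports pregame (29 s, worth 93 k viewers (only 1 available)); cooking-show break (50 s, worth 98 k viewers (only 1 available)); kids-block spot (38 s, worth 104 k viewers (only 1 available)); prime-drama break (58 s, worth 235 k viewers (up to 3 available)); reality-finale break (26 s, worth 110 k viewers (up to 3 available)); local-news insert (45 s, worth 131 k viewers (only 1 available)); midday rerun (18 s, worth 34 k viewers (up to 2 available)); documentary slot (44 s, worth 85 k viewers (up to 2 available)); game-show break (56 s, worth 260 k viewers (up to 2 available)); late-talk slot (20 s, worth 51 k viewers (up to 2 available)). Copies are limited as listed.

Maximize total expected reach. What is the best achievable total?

975

Density check — game-show break 4.64, reality-finale break 4.23, prime-drama break 4.05 are the best per s.
Filling by ratio: sports pregame + 3×reality-finale break + 2×game-show break for 943, with 3 s left unused.
Replace sports pregame and reality-finale break with prime-drama break: the trade gains 32 net, giving 975 at 222 s.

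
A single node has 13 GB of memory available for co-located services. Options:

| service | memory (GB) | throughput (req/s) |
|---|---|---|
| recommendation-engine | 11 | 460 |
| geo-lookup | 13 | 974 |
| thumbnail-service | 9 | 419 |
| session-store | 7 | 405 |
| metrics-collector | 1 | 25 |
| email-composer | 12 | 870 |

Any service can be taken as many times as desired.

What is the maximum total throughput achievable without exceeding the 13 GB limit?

Taking geo-lookup: 13 GB used, 974 in throughput.
No other feasible combination exceeds 974.

974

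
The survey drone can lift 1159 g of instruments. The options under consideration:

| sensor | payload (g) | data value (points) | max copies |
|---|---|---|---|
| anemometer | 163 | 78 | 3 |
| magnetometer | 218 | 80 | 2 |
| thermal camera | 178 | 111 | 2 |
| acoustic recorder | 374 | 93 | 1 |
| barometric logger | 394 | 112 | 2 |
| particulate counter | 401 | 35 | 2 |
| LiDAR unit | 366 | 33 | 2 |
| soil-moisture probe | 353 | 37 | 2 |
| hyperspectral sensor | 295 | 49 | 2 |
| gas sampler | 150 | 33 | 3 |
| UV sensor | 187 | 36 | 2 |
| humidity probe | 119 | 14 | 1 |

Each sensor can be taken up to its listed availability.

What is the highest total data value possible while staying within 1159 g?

By data value per g: thermal camera 0.62, anemometer 0.48, magnetometer 0.37, barometric logger 0.28 lead.
Taking the top-ratio sensors first gives 3×anemometer + magnetometer + 2×thermal camera for 536 (1063 g).
Replace anemometer with magnetometer: the trade gains 2 net, giving 538 at 1118 g.
No other feasible combination exceeds 538.

538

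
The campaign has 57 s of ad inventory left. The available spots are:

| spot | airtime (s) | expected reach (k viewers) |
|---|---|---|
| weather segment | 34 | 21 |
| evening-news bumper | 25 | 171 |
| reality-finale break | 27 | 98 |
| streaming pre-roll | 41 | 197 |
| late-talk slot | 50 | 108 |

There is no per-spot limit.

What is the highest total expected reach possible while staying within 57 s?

2×evening-news bumper uses 50 of the 57 s and totals 342.
No other feasible combination exceeds 342.

342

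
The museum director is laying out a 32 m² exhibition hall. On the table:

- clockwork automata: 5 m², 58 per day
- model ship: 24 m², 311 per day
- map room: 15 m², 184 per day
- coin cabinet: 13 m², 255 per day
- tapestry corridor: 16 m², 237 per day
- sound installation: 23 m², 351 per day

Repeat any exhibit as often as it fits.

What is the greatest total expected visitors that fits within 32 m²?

568

Best packing: clockwork automata + 2×coin cabinet — 31 m², 568 total.
No other feasible combination exceeds 568.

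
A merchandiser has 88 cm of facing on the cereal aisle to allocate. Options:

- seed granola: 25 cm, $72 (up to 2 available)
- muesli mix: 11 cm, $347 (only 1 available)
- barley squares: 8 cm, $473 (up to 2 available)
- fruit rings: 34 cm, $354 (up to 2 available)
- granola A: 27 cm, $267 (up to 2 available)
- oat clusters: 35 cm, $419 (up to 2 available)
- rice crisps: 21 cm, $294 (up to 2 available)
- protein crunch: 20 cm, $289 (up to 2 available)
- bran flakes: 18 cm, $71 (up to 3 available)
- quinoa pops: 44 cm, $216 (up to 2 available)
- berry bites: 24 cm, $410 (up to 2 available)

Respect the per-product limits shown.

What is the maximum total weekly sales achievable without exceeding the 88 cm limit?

Ranking by ratio (weekly sales/cm): barley squares 59.12, muesli mix 31.55, berry bites 17.08, protein crunch 14.45.
The ratio heuristic lands on muesli mix + 2×barley squares + 2×berry bites (2113) but leaves 13 cm idle.
The 48 cm tied up in 2×berry bites is better spent on rice crisps + 2×protein crunch — total rises to 2165 (88 cm).

2165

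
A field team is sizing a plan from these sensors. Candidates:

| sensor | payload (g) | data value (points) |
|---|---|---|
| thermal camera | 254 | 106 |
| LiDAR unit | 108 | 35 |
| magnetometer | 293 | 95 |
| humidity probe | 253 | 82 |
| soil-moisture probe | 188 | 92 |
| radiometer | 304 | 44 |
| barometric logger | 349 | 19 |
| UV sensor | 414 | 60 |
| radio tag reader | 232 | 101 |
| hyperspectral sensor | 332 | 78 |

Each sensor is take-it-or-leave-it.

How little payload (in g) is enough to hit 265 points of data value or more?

673

Need the lightest bundle worth ≥ 265.
humidity probe + soil-moisture probe + radio tag reader: 275 data value at 673 g.
Any bundle with less than 673 g falls short of 265.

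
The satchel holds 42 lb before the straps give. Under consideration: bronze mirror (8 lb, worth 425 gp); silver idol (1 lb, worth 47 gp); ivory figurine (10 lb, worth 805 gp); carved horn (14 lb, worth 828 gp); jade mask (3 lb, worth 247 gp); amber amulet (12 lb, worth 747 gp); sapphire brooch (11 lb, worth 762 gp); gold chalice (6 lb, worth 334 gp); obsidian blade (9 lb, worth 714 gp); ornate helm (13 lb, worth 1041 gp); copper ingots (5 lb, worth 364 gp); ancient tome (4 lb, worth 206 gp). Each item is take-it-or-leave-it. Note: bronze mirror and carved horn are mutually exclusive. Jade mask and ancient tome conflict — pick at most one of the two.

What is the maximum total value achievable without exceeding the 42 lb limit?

Filling by ratio: silver idol + ivory figurine + jade mask + obsidian blade + ornate helm + copper ingots for 3218, with 1 lb left unused.
Dropping silver idol and obsidian blade frees 10 lb; slotting in sapphire brooch (11 lb) lifts the total to 3219 at 42 lb.
Next best is silver idol + ivory figurine + jade mask + obsidian blade + ornate helm + copper ingots at 3218 (41 lb) — short by 1.

3219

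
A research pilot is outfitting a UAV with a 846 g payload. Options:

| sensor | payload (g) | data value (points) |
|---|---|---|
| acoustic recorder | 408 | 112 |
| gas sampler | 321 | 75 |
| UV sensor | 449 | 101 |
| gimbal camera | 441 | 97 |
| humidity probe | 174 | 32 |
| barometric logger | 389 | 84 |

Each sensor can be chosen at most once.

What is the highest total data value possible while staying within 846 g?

Density check — acoustic recorder 0.27, gas sampler 0.23, UV sensor 0.22, gimbal camera 0.22 are the best per g.
The ratio heuristic lands on acoustic recorder + gas sampler (187) but leaves 117 g idle.
Dropping gas sampler frees 321 g; slotting in barometric logger (389 g) lifts the total to 196 at 797 g.
An exhaustive check of the 64 subsets confirms 196.

196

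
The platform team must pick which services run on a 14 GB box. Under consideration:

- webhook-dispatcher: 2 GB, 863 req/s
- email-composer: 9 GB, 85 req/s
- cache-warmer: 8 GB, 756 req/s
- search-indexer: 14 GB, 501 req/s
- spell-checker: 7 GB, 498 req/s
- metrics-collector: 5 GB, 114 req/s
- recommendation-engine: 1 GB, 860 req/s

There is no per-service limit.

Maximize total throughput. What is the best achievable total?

12040

By throughput per GB: recommendation-engine 860.00, webhook-dispatcher 431.50, cache-warmer 94.50, spell-checker 71.14 lead.
Taking 14×recommendation-engine: 14 GB used, 12040 in throughput.
Every other selection either busts 14 GB or fails to beat 12040.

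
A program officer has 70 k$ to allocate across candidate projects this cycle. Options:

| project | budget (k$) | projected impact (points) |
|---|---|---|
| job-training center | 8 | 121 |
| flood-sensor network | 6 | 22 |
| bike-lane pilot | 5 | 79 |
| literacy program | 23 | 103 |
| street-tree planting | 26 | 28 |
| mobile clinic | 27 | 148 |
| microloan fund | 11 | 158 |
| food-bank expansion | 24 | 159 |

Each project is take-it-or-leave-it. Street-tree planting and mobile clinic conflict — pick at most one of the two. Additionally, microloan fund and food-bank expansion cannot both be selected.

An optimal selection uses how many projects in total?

The maximum projected impact within 70 k$ is 530.
job-training center + literacy program + mobile clinic + microloan fund hits 530 at 69 k$.
Every optimal selection uses 4 projects.

4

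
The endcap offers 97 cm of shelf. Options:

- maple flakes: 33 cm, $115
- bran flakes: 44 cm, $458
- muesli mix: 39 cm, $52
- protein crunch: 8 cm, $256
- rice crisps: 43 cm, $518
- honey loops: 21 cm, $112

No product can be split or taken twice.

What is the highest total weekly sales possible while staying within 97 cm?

1232

By weekly sales per cm: protein crunch 32.00, rice crisps 12.05, bran flakes 10.41 lead.
The ratio ordering already packs tightly: bran flakes + protein crunch + rice crisps, 95 cm, 1232.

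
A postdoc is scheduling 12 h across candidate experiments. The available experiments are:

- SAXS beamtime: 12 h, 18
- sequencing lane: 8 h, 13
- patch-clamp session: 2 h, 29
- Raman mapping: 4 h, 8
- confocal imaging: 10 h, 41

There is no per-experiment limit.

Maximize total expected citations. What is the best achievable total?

174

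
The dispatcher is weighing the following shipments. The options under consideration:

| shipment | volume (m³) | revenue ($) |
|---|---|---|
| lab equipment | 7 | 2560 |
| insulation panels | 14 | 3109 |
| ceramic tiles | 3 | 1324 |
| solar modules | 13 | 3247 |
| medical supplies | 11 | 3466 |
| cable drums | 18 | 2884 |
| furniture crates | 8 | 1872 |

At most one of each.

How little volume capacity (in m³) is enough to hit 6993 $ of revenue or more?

Need the lightest bundle worth ≥ 6993.
Taking lab equipment + ceramic tiles + medical supplies gives 7350 (≥ 6993) for 21 m³.
Any bundle with less than 21 m³ falls short of 6993.

21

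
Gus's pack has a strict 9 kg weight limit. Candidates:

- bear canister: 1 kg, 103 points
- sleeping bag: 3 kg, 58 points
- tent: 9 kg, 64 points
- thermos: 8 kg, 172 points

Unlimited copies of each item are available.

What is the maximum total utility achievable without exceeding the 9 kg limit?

By utility per kg: bear canister 103.00, thermos 21.50, sleeping bag 19.33 lead.
9×bear canister uses 9 of the 9 kg and totals 927.
No other feasible combination exceeds 927.

927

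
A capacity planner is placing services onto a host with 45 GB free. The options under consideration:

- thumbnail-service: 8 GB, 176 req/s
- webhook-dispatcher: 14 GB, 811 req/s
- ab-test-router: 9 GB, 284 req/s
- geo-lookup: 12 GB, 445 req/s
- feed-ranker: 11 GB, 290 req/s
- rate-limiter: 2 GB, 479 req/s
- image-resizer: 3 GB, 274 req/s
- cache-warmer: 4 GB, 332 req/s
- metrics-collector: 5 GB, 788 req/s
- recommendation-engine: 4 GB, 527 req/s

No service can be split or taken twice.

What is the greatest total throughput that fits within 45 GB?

3656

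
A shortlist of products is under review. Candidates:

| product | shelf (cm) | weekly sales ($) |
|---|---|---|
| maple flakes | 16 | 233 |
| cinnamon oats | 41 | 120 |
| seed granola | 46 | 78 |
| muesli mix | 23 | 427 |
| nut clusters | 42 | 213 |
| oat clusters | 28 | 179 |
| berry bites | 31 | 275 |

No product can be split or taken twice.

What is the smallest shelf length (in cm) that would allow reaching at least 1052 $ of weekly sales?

Minimise cm subject to total weekly sales ≥ 1052.
maple flakes + muesli mix + oat clusters + berry bites reaches 1114 using 98 cm.
Any bundle with less than 98 cm falls short of 1052.

98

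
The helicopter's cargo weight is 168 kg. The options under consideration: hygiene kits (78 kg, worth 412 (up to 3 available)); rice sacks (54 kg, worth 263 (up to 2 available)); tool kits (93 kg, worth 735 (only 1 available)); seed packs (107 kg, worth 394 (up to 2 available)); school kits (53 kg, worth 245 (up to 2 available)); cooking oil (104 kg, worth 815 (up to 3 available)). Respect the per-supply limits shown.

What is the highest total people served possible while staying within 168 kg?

By people served per kg: tool kits 7.90, cooking oil 7.84, hygiene kits 5.28 lead.
Greedy by ratio would take rice sacks + tool kits: 147 kg used, total 998.
The 93 kg tied up in tool kits is better spent on cooking oil — total rises to 1078 (158 kg).

1078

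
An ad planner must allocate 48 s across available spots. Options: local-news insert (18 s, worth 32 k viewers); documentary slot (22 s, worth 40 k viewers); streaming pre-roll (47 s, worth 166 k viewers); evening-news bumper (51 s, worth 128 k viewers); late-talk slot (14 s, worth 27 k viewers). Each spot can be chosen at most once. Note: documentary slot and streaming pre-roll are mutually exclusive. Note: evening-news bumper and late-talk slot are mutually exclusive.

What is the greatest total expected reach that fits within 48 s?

166

Ranking by ratio (expected reach/s): streaming pre-roll 3.53, evening-news bumper 2.51, late-talk slot 1.93, documentary slot 1.82.
Best packing: streaming pre-roll — 47 s, 166 total.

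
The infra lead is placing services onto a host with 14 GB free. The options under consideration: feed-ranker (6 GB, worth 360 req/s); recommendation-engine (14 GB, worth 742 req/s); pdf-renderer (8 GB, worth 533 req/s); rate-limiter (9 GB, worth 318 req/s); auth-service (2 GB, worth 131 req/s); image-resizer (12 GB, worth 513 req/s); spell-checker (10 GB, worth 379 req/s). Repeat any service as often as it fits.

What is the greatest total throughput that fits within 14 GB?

926

Best packing: pdf-renderer + 3×auth-service — 14 GB, 926 total.
That's the maximum — no swap from here does better than 926.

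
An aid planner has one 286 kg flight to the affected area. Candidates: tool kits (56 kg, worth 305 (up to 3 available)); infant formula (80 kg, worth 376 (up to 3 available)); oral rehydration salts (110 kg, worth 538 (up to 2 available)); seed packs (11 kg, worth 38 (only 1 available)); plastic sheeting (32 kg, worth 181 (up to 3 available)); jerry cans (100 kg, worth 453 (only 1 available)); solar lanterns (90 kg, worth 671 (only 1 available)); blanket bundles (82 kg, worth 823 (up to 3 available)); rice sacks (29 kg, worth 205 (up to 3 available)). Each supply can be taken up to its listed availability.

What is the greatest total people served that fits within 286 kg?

2712

By people served per kg: blanket bundles 10.04, solar lanterns 7.46, rice sacks 7.07 lead.
The ratio ordering already packs tightly: seed packs + 3×blanket bundles + rice sacks, 286 kg, 2712.
That's the maximum — no swap from here does better than 2712.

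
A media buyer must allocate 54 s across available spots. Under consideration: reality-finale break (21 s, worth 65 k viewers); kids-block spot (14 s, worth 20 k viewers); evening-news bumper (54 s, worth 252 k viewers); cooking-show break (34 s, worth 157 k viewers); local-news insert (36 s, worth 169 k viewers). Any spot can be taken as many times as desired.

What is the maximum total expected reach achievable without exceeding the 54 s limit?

252

By expected reach per s: local-news insert 4.69, evening-news bumper 4.67, cooking-show break 4.62, reality-finale break 3.10 lead.
Filling by ratio: kids-block spot + local-news insert for 189, with 4 s left unused.
Replace kids-block spot and local-news insert with evening-news bumper: the trade gains 63 net, giving 252 at 54 s.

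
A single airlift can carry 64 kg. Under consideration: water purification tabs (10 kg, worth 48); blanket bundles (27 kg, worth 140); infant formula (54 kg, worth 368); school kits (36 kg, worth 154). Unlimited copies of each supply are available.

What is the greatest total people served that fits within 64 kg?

416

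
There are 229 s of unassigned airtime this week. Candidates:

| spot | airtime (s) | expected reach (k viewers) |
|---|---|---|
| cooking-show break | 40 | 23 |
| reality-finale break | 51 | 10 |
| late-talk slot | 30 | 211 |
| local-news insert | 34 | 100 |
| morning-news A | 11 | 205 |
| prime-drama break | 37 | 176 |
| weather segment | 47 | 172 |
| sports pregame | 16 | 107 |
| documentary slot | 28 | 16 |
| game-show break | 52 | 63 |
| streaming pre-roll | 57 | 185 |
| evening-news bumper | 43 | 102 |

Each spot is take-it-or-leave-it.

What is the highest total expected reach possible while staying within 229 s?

Taking the top-ratio spots first gives late-talk slot + morning-news A + prime-drama break + weather segment + sports pregame + documentary slot + streaming pre-roll for 1072 (226 s).
Dropping weather segment and documentary slot frees 75 s; slotting in local-news insert + evening-news bumper (77 s) lifts the total to 1086 at 228 s.

1086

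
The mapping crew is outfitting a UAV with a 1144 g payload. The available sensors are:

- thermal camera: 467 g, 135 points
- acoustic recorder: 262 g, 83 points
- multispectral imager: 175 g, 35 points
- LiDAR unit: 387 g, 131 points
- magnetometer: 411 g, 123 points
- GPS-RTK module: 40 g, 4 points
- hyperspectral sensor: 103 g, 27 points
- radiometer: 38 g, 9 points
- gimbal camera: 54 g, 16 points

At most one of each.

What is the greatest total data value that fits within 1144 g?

By data value per g: LiDAR unit 0.34, acoustic recorder 0.32, magnetometer 0.30, gimbal camera 0.30 lead.
The ratio ordering already packs tightly: acoustic recorder + LiDAR unit + magnetometer + gimbal camera, 1114 g, 353.

353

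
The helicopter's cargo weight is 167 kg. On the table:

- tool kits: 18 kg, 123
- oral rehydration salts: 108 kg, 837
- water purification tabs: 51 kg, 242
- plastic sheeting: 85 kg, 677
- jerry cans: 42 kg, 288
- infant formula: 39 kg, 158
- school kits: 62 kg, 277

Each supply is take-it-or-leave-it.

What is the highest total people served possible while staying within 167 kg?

1125

By people served per kg: plastic sheeting 7.96, oral rehydration salts 7.75, jerry cans 6.86 lead.
Greedy by ratio would take tool kits + plastic sheeting + jerry cans: 145 kg used, total 1088.
The 103 kg tied up in tool kits and plastic sheeting is better spent on oral rehydration salts — total rises to 1125 (150 kg).
The closest alternative, plastic sheeting + jerry cans + infant formula, reaches only 1123.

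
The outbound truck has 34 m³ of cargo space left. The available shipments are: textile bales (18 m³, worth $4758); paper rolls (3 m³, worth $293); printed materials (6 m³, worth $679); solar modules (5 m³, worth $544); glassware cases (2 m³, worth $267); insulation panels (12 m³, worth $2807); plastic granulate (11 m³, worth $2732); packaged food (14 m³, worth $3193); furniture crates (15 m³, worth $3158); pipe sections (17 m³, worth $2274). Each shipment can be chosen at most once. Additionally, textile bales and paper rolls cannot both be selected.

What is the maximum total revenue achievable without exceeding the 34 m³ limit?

8218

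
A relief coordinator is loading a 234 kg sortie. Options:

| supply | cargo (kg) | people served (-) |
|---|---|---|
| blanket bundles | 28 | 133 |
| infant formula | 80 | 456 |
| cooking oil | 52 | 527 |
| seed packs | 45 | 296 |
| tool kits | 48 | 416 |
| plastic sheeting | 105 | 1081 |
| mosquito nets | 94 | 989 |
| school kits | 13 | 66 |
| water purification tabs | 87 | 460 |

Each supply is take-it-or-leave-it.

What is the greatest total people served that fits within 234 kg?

A density-first pass picks plastic sheeting + mosquito nets + school kits — 2136 at 212 kg.
Replace school kits with blanket bundles: the trade gains 67 net, giving 2203 at 227 kg.
The spare 7 kg is too small for any remaining supply, and no exchange beats 2203.

2203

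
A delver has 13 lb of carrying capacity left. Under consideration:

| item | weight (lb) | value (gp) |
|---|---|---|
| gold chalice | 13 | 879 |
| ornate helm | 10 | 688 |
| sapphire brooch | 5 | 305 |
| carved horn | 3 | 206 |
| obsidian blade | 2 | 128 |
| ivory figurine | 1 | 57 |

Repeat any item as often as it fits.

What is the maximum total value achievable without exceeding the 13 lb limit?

Taking ornate helm + carved horn: 13 lb used, 894 in value.

894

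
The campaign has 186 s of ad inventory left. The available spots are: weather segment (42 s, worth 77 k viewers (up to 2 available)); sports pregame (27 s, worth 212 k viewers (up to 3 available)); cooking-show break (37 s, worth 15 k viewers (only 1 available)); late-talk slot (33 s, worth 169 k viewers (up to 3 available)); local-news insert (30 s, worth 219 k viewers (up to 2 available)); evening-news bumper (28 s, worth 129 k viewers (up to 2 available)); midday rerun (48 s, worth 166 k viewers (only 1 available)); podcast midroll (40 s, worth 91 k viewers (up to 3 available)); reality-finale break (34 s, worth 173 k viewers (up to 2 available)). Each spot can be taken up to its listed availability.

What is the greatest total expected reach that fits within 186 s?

1247

A density-first pass picks 3×sports pregame + late-talk slot + 2×local-news insert — 1243 at 174 s.
Dropping late-talk slot frees 33 s; slotting in reality-finale break (34 s) lifts the total to 1247 at 175 s.
That's the maximum — no swap from here does better than 1247.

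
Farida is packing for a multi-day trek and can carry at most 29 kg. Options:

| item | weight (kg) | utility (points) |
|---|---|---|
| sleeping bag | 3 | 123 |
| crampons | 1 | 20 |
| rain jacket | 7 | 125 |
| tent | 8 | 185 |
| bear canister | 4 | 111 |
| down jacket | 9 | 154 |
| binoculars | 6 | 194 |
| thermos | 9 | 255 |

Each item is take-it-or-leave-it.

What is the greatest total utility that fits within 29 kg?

808

By utility per kg: sleeping bag 41.00, binoculars 32.33, thermos 28.33 lead.
Filling by ratio: sleeping bag + crampons + bear canister + binoculars + thermos for 703, with 6 kg left unused.
Replace crampons with rain jacket: the trade gains 105 net, giving 808 at 29 kg.
No other feasible combination exceeds 808.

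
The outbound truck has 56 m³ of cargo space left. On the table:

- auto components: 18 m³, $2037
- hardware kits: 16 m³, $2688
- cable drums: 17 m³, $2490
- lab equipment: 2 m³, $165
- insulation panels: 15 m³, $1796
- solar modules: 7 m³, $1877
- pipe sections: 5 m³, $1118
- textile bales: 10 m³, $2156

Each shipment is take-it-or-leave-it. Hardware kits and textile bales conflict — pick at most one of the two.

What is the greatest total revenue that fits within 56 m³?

9602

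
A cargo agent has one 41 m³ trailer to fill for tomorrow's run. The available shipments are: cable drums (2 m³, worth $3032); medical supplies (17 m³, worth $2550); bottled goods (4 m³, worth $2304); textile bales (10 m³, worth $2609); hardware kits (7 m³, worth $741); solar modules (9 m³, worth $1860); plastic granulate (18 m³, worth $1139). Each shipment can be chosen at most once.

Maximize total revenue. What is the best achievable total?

Density check — cable drums 1516.00, bottled goods 576.00, textile bales 260.90 are the best per m³.
Filling by ratio: cable drums + bottled goods + textile bales + hardware kits + solar modules for 10546, with 9 m³ left unused.
Dropping solar modules frees 9 m³; slotting in medical supplies (17 m³) lifts the total to 11236 at 40 m³.

11236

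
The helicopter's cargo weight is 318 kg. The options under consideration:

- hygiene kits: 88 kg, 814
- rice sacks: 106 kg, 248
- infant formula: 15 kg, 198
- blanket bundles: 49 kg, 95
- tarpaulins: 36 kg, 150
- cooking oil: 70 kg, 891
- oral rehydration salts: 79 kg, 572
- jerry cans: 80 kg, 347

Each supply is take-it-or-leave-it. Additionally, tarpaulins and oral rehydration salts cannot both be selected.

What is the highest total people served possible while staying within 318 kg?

Best packing: hygiene kits + cooking oil + oral rehydration salts + jerry cans — 317 kg, 2624 total.

2624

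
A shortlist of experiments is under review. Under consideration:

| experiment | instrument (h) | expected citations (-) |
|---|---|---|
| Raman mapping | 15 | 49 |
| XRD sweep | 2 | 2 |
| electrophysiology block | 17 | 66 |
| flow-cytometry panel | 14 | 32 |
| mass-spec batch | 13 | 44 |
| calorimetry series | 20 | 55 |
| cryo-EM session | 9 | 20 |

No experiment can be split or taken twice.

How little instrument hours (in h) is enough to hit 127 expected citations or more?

39

Need the lightest bundle worth ≥ 127.
Taking electrophysiology block + mass-spec batch + cryo-EM session gives 130 (≥ 127) for 39 h.
Below 39 h the best achievable stays under 127.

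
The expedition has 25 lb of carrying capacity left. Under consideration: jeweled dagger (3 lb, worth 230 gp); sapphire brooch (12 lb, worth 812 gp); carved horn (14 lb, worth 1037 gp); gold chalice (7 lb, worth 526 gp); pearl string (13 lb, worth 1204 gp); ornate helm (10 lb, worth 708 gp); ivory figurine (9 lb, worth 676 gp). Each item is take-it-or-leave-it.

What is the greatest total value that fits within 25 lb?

2110

By value per lb: pearl string 92.62, jeweled dagger 76.67, gold chalice 75.14 lead.
The ratio heuristic lands on jeweled dagger + gold chalice + pearl string (1960) but leaves 2 lb idle.
Dropping gold chalice frees 7 lb; slotting in ivory figurine (9 lb) lifts the total to 2110 at 25 lb.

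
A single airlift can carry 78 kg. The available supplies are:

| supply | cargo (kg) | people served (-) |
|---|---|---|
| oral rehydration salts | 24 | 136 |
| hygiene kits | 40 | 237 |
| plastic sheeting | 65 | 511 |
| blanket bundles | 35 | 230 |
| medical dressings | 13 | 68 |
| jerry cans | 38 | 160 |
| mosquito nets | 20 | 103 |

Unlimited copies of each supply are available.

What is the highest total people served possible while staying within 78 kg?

Taking plastic sheeting + medical dressings: 78 kg used, 579 in people served.
Nothing else within 78 kg beats 579.

579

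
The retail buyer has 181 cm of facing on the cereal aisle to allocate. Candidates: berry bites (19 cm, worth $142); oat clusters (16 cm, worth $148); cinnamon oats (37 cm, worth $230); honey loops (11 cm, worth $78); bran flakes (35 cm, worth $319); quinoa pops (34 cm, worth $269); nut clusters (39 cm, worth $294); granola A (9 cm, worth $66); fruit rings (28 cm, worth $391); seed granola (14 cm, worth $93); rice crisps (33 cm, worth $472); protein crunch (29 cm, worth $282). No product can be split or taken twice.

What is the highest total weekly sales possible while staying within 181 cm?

Taking the top-ratio products first gives oat clusters + bran flakes + quinoa pops + fruit rings + rice crisps + protein crunch for 1881 (175 cm).
Dropping quinoa pops frees 34 cm; slotting in nut clusters (39 cm) lifts the total to 1906 at 180 cm.

1906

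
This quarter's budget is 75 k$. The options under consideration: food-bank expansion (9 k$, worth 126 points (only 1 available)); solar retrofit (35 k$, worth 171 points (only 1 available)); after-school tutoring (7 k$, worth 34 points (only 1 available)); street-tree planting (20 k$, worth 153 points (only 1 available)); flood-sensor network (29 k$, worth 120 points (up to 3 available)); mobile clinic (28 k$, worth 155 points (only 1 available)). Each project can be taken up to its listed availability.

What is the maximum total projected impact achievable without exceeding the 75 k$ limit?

484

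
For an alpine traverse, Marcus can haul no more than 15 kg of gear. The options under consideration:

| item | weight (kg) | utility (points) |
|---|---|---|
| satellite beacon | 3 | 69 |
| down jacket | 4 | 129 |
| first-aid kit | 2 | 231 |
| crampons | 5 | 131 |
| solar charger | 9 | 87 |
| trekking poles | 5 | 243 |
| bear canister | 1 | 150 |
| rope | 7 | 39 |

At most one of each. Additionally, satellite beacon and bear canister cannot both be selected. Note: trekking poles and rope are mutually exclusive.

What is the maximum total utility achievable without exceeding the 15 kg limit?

Best packing: first-aid kit + crampons + trekking poles + bear canister — 13 kg, 755 total.

755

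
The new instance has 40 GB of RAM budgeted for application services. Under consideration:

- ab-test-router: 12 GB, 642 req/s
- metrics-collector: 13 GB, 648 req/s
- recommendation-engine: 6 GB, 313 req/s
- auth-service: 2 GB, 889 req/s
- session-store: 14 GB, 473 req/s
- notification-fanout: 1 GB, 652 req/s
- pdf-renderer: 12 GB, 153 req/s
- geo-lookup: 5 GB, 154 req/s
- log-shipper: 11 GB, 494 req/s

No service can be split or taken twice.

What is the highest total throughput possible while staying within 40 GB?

A density-first pass picks ab-test-router + metrics-collector + recommendation-engine + auth-service + notification-fanout + geo-lookup — 3298 at 39 GB.
Replace recommendation-engine and geo-lookup with log-shipper: the trade gains 27 net, giving 3325 at 39 GB.
Nothing else within 40 GB beats 3325.

3325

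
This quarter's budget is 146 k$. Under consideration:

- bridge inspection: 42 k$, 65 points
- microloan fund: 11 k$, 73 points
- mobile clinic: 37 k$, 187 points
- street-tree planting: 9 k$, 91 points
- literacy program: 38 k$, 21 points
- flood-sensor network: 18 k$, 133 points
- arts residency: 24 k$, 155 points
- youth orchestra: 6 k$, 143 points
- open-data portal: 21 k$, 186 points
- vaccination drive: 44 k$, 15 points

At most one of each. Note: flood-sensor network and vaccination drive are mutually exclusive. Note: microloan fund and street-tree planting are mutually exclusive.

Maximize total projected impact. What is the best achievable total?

895

Mobile clinic + street-tree planting + flood-sensor network + arts residency + youth orchestra + open-data portal uses 115 of the 146 k$ and totals 895.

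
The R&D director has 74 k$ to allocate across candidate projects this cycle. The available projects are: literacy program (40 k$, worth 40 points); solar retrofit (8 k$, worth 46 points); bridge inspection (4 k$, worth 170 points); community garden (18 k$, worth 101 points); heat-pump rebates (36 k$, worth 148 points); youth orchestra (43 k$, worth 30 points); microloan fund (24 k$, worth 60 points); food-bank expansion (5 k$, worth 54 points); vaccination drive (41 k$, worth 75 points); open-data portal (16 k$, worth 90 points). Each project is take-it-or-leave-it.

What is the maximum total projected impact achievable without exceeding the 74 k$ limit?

519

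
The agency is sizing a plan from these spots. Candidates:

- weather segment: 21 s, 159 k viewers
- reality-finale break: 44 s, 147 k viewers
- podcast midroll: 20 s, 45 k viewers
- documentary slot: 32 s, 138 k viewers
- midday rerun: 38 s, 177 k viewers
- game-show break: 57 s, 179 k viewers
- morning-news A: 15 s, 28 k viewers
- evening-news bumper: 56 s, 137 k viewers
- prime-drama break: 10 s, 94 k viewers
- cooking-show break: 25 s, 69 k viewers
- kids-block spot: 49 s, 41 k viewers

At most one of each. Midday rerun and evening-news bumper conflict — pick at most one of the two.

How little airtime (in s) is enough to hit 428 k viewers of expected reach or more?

Minimise s subject to total expected reach ≥ 428.
Taking weather segment + midday rerun + prime-drama break gives 430 (≥ 428) for 69 s.
Below 69 s the best achievable stays under 428.

69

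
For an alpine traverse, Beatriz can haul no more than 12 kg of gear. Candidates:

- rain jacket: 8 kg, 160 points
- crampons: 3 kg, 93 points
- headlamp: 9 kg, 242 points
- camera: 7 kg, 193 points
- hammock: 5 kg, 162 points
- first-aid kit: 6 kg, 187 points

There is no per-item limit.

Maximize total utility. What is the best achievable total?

374

Taking the top-ratio items first gives 2×hammock for 324 (10 kg).
Replace 2×hammock with 2×first-aid kit: the trade gains 50 net, giving 374 at 12 kg.
Every other selection either busts 12 kg or fails to beat 374.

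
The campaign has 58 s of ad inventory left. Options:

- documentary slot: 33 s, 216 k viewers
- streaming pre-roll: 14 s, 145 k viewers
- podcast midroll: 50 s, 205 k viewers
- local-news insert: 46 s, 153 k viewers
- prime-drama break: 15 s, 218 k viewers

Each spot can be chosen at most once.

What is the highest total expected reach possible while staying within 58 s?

Filling by ratio: streaming pre-roll + prime-drama break for 363, with 29 s left unused.
The 14 s tied up in streaming pre-roll is better spent on documentary slot — total rises to 434 (48 s).
No other feasible combination exceeds 434.

434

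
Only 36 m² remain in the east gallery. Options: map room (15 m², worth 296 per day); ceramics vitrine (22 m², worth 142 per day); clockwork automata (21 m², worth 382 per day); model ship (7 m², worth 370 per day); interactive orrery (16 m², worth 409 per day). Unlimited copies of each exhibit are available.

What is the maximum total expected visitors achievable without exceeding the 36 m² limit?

1850

Best packing: 5×model ship — 35 m², 1850 total.
Nothing else within 36 m² beats 1850.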